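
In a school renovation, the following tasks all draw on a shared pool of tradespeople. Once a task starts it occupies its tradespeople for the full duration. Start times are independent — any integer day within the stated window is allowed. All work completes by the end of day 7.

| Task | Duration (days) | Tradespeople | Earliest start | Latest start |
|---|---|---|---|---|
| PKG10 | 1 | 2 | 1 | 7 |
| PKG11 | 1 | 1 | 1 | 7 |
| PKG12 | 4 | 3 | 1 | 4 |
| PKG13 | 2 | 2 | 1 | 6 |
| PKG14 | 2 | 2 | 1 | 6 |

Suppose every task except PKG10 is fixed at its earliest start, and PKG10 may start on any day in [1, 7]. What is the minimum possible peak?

PKG10@1: d1:10  d2:7  d3:3  d4:3  d5:0  d6:0  d7:0 → peak 10
PKG10@2: d1:8  d2:9  d3:3  d4:3  d5:0  d6:0  d7:0 → peak 9
PKG10@3: d1:8  d2:7  d3:5  d4:3  d5:0  d6:0  d7:0 → peak 8
PKG10@4: d1:8  d2:7  d3:3  d4:5  d5:0  d6:0  d7:0 → peak 8
PKG10@5: d1:8  d2:7  d3:3  d4:3  d5:2  d6:0  d7:0 → peak 8
PKG10@6: d1:8  d2:7  d3:3  d4:3  d5:0  d6:2  d7:0 → peak 8
PKG10@7: d1:8  d2:7  d3:3  d4:3  d5:0  d6:0  d7:2 → peak 8
Best is PKG10@3, peak 8.

8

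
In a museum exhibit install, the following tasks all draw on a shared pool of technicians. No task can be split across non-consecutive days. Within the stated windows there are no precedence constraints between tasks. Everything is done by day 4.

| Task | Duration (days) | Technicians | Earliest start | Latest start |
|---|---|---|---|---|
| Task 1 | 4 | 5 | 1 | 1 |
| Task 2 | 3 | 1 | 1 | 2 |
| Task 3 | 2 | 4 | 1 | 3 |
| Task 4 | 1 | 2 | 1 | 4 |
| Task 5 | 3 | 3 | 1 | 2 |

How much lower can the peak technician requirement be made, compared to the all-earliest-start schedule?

2

Early-start peak: d1:15  d2:13  d3:9  d4:5 ⇒ 15.
Leveled (Task 1@1, Task 2@1, Task 3@1, Task 4@1, Task 5@2): d1:12  d2:13  d3:9  d4:8 ⇒ 13.
Reduction 15 − 13 = 2.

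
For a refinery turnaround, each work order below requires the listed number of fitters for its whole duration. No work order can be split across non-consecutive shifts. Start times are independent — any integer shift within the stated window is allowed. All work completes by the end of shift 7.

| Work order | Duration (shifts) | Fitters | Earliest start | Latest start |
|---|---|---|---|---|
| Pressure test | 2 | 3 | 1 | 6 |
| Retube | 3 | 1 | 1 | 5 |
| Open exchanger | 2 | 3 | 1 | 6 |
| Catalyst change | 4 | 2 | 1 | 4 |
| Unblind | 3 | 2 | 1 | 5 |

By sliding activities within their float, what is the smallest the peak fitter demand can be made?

5

Early-start (Pressure test@1, Retube@1, Open exchanger@1, Catalyst change@1, Unblind@1) gives peak 11: s1:11  s2:11  s3:5  s4:2  s5:0  s6:0  s7:0.
Shift Open exchanger→3, Catalyst change→4, Unblind→5.
Schedule Pressure test@1, Retube@1, Open exchanger@3, Catalyst change@4, Unblind@5: s1:4  s2:4  s3:4  s4:5  s5:4  s6:4  s7:4 — peak 5.
Total fitter-shifts = 29 over 7 shifts ⇒ peak ≥ ⌈29/7⌉ = 5, so 5 is optimal.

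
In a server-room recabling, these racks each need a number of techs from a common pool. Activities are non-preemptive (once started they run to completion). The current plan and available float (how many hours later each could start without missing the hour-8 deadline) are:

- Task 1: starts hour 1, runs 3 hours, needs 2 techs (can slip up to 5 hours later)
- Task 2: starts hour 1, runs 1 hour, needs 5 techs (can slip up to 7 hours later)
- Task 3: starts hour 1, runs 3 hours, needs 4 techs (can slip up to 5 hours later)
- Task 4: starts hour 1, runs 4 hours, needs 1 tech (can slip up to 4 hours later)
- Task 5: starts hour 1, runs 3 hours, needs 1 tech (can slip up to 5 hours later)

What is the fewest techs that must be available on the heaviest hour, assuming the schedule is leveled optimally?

5

Early-start (Task 1@1, Task 2@1, Task 3@1, Task 4@1, Task 5@1) gives peak 13: h1:13  h2:8  h3:8  h4:1  h5:0  h6:0  h7:0  h8:0.
Shift Task 2→4, Task 3→5, Task 4→5.
Schedule Task 1@1, Task 2@4, Task 3@5, Task 4@5, Task 5@1: h1:3  h2:3  h3:3  h4:5  h5:5  h6:5  h7:5  h8:1 — peak 5.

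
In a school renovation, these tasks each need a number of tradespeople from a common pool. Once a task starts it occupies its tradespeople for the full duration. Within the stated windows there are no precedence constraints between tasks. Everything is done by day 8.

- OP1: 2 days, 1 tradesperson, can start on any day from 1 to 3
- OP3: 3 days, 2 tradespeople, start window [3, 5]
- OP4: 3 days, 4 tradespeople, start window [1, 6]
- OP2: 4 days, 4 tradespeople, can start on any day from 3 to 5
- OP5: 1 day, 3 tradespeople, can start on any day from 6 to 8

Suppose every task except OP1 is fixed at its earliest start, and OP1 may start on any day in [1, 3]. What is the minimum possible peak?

OP1@1: d1:5  d2:5  d3:10  d4:6  d5:6  d6:7  d7:0  d8:0 → peak 10
OP1@2: d1:4  d2:5  d3:11  d4:6  d5:6  d6:7  d7:0  d8:0 → peak 11
OP1@3: d1:4  d2:4  d3:11  d4:7  d5:6  d6:7  d7:0  d8:0 → peak 11
Best is OP1@1, peak 10.

10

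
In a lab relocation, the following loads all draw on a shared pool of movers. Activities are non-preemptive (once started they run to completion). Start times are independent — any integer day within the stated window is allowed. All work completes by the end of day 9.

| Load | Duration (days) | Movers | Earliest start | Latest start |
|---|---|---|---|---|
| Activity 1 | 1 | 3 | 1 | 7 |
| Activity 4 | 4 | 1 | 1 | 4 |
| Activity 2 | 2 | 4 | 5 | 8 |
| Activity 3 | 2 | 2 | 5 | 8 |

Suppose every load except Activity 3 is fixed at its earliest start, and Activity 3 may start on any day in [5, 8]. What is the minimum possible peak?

4

Activity 3@5: d1:4  d2:1  d3:1  d4:1  d5:6  d6:6  d7:0  d8:0  d9:0 → peak 6
Activity 3@6: d1:4  d2:1  d3:1  d4:1  d5:4  d6:6  d7:2  d8:0  d9:0 → peak 6
Activity 3@7: d1:4  d2:1  d3:1  d4:1  d5:4  d6:4  d7:2  d8:2  d9:0 → peak 4
Activity 3@8: d1:4  d2:1  d3:1  d4:1  d5:4  d6:4  d7:0  d8:2  d9:2 → peak 4
Best is Activity 3@7, peak 4.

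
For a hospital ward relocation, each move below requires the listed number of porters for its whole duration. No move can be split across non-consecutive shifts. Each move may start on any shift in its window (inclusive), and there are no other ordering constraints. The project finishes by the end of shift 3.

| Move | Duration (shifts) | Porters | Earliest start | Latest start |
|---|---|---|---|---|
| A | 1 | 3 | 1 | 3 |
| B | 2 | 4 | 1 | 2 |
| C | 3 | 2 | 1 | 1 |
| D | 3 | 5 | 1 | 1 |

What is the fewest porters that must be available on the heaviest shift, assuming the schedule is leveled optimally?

11

Early-start (A@1, B@1, C@1, D@1) gives peak 14: s1:14  s2:11  s3:7.
Shift B→2.
Schedule A@1, B@2, C@1, D@1: s1:10  s2:11  s3:11 — peak 11.
Total porter-shifts = 32 over 3 shifts ⇒ peak ≥ ⌈32/3⌉ = 11, so 11 is optimal.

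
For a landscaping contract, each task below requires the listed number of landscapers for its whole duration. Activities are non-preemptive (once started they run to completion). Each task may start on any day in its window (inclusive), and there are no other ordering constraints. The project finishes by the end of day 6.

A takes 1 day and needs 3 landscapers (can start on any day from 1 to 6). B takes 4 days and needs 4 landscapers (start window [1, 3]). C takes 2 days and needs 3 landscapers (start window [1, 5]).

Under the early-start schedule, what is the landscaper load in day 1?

At early start, day 1 has: A, B, C.
Demand: 3 + 4 + 3 = 10.

10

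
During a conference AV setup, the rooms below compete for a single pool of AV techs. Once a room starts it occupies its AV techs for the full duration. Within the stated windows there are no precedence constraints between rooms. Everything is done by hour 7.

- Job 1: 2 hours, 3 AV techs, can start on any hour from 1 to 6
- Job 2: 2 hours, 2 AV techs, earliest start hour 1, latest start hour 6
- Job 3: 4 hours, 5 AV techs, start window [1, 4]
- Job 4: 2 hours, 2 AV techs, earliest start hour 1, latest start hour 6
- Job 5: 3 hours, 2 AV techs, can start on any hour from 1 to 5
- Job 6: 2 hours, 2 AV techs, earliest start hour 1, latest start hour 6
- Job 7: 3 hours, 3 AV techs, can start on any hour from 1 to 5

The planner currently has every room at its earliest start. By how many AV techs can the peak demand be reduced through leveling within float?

11

Early-start peak: h1:19  h2:19  h3:10  h4:5  h5:0  h6:0  h7:0 ⇒ 19.
Leveled (Job 1@1, Job 2@5, Job 3@1, Job 4@6, Job 5@5, Job 6@6, Job 7@3): h1:8  h2:8  h3:8  h4:8  h5:7  h6:8  h7:6 ⇒ 8.
Reduction 19 − 8 = 11.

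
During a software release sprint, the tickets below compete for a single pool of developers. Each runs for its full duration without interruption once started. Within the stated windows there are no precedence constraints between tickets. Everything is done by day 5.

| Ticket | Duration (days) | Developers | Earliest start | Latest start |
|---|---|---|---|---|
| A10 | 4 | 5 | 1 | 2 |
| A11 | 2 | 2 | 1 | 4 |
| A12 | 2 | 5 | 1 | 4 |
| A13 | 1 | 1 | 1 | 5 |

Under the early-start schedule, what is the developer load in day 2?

At early start, day 2 has: A10, A11, A12.
Demand: 5 + 2 + 5 = 12.

12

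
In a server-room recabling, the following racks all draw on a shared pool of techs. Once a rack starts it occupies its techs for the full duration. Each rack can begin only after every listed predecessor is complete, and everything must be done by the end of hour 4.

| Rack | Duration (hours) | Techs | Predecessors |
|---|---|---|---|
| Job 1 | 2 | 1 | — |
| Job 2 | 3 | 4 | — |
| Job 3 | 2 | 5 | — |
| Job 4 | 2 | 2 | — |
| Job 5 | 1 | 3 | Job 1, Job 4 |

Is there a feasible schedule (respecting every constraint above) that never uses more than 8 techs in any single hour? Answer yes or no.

no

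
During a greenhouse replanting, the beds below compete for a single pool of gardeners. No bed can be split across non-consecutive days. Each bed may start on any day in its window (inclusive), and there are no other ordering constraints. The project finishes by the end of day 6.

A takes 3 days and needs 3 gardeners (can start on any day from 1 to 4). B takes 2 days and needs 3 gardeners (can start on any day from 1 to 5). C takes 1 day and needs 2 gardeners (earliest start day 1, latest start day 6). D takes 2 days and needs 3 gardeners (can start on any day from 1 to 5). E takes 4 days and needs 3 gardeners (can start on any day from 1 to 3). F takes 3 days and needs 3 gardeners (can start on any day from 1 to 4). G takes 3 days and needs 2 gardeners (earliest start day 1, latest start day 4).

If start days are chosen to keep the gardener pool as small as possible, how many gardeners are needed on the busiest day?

9

Early-start (A@1, B@1, C@1, D@1, E@1, F@1, G@1) gives peak 19: d1:19  d2:17  d3:11  d4:3  d5:0  d6:0.
Shift D→2, E→3, F→4, G→4.
Schedule A@1, B@1, C@1, D@2, E@3, F@4, G@4: d1:8  d2:9  d3:9  d4:8  d5:8  d6:8 — peak 9.
Total gardener-days = 50 over 6 days ⇒ peak ≥ ⌈50/6⌉ = 9, so 9 is optimal.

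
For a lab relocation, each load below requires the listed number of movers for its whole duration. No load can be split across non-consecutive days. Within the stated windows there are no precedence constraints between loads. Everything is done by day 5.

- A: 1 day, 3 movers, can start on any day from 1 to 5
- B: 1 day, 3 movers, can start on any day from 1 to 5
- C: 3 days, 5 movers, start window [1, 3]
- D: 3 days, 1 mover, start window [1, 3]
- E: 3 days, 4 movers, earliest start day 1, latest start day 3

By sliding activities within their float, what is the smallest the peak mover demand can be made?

10

Early-start (A@1, B@1, C@1, D@1, E@1) gives peak 16: d1:16  d2:10  d3:10  d4:0  d5:0.
Shift C→2, E→2.
Schedule A@1, B@1, C@2, D@1, E@2: d1:7  d2:10  d3:10  d4:9  d5:0 — peak 10.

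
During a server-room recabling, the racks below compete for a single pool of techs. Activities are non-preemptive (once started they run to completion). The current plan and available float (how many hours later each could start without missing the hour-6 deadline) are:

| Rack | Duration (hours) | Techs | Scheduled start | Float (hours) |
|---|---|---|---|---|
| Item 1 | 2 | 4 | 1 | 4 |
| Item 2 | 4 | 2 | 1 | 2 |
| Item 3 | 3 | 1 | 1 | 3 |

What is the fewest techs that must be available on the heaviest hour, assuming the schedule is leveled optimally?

4

Early-start (Item 1@1, Item 2@1, Item 3@1) gives peak 7: h1:7  h2:7  h3:3  h4:2  h5:0  h6:0.
Shift Item 2→3, Item 3→3.
Schedule Item 1@1, Item 2@3, Item 3@3: h1:4  h2:4  h3:3  h4:3  h5:3  h6:2 — peak 4.
Total tech-hours = 19 over 6 hours ⇒ peak ≥ ⌈19/6⌉ = 4, so 4 is optimal.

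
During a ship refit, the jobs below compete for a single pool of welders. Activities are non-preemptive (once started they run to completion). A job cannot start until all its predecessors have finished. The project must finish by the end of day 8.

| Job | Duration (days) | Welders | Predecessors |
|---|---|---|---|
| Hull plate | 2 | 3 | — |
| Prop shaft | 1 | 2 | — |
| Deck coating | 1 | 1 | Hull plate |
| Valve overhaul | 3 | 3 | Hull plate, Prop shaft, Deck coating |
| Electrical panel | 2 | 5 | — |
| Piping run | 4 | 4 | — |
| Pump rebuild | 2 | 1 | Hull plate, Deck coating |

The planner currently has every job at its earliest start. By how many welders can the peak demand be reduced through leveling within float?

7

Early-start peak: d1:14  d2:12  d3:5  d4:8  d5:4  d6:3  d7:0  d8:0 ⇒ 14.
Leveled (Hull plate@1, Prop shaft@1, Deck coating@3, Valve overhaul@4, Electrical panel@7, Piping run@2, Pump rebuild@6): d1:5  d2:7  d3:5  d4:7  d5:7  d6:4  d7:6  d8:5 ⇒ 7.
Reduction 14 − 7 = 7.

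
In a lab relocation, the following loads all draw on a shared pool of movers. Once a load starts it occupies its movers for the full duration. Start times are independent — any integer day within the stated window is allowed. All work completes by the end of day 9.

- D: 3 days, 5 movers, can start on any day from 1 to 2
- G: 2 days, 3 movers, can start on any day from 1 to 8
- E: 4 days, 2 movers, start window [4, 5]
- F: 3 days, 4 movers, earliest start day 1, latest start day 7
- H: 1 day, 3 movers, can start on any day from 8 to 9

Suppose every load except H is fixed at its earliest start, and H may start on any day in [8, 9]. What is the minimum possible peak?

12

H@8: d1:12  d2:12  d3:9  d4:2  d5:2  d6:2  d7:2  d8:3  d9:0 → peak 12
H@9: d1:12  d2:12  d3:9  d4:2  d5:2  d6:2  d7:2  d8:0  d9:3 → peak 12
Best is H@8, peak 12.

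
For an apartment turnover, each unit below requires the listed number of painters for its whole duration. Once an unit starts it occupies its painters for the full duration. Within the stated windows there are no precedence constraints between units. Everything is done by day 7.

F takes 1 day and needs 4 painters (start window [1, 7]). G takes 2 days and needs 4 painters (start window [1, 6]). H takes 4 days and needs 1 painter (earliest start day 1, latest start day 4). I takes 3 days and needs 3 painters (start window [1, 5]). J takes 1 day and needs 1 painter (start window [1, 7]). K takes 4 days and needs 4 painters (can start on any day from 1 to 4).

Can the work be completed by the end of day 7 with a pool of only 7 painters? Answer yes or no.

yes

Schedule F@1, G@2, H@1, I@5, J@1, K@4: d1:6  d2:5  d3:5  d4:5  d5:7  d6:7  d7:7 — peak 7 ≤ 7.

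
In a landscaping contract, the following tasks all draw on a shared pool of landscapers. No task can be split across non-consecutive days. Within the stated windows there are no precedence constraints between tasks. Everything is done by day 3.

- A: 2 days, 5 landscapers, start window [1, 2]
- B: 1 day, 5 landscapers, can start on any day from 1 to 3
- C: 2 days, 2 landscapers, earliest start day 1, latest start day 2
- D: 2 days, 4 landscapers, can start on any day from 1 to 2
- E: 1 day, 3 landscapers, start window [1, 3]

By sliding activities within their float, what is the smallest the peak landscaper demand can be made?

Early-start (A@1, B@1, C@1, D@1, E@1) gives peak 19: d1:19  d2:11  d3:0.
Shift C→2, D→2, E→3.
Schedule A@1, B@1, C@2, D@2, E@3: d1:10  d2:11  d3:9 — peak 11.

11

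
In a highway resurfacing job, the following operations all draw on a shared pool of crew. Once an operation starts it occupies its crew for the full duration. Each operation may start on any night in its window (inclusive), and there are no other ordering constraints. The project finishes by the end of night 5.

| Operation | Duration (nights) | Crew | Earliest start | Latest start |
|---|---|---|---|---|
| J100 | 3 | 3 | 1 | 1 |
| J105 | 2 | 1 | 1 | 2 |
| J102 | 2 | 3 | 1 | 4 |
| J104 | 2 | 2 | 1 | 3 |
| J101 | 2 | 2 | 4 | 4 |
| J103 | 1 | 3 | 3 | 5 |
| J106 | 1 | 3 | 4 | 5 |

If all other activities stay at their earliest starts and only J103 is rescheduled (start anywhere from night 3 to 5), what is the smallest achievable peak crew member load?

9

J103@3: n1:9  n2:9  n3:6  n4:5  n5:2 → peak 9
J103@4: n1:9  n2:9  n3:3  n4:8  n5:2 → peak 9
J103@5: n1:9  n2:9  n3:3  n4:5  n5:5 → peak 9
Best is J103@3, peak 9.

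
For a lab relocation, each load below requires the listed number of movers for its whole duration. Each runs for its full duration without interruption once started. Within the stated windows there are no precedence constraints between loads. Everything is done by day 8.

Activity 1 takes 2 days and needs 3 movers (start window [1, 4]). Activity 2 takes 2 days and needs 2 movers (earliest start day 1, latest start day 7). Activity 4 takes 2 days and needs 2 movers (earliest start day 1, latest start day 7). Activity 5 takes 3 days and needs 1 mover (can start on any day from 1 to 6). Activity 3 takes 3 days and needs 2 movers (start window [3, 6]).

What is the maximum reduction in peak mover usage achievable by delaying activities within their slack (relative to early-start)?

Early-start peak: d1:8  d2:8  d3:3  d4:2  d5:2  d6:0  d7:0  d8:0 ⇒ 8.
Leveled (Activity 1@1, Activity 2@3, Activity 4@3, Activity 5@5, Activity 3@5): d1:3  d2:3  d3:4  d4:4  d5:3  d6:3  d7:3  d8:0 ⇒ 4.
Reduction 8 − 4 = 4.

4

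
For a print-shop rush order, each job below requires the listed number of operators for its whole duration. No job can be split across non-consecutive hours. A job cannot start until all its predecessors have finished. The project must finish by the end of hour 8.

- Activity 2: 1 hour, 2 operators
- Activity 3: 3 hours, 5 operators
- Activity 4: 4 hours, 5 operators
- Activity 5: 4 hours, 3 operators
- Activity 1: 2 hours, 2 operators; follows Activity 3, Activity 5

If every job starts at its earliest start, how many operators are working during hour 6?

2

At early start, hour 6 has: Activity 1.
Demand: 2 = 2.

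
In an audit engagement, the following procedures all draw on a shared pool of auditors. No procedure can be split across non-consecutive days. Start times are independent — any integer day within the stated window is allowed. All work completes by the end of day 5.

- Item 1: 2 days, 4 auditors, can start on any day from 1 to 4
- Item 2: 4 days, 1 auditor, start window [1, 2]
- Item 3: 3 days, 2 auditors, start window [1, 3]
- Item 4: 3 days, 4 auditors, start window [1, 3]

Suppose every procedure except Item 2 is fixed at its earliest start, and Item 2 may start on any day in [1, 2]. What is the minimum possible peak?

11

Item 2@1: d1:11  d2:11  d3:7  d4:1  d5:0 → peak 11
Item 2@2: d1:10  d2:11  d3:7  d4:1  d5:1 → peak 11
Best is Item 2@1, peak 11.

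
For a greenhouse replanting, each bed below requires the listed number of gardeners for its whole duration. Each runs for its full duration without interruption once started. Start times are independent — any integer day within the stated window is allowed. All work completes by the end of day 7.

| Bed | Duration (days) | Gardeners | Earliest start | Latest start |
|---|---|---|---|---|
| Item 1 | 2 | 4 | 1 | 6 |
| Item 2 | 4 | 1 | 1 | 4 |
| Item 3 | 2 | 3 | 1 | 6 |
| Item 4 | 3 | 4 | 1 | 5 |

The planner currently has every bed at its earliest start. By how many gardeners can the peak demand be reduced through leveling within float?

Early-start peak: d1:12  d2:12  d3:5  d4:1  d5:0  d6:0  d7:0 ⇒ 12.
Leveled (Item 1@1, Item 2@1, Item 3@3, Item 4@5): d1:5  d2:5  d3:4  d4:4  d5:4  d6:4  d7:4 ⇒ 5.
Reduction 12 − 5 = 7.

7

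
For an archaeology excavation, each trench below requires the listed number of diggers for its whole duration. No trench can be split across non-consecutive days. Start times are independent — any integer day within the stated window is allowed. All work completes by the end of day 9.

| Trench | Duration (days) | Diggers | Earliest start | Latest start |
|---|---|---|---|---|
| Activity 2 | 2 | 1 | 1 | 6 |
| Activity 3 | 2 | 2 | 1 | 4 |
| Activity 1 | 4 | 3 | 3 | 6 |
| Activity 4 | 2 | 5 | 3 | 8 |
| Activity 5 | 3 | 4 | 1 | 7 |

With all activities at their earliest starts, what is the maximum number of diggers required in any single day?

12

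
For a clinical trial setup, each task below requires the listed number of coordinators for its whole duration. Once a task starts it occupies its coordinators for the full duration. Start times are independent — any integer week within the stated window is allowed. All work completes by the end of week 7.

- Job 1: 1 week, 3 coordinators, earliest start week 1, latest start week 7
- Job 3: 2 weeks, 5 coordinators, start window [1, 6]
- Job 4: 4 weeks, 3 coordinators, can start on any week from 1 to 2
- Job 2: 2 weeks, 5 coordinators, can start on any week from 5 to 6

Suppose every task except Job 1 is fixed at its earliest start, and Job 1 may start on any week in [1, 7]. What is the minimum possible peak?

8

Job 1@1: w1:11  w2:8  w3:3  w4:3  w5:5  w6:5  w7:0 → peak 11
Job 1@2: w1:8  w2:11  w3:3  w4:3  w5:5  w6:5  w7:0 → peak 11
Job 1@3: w1:8  w2:8  w3:6  w4:3  w5:5  w6:5  w7:0 → peak 8
Job 1@4: w1:8  w2:8  w3:3  w4:6  w5:5  w6:5  w7:0 → peak 8
Job 1@5: w1:8  w2:8  w3:3  w4:3  w5:8  w6:5  w7:0 → peak 8
Job 1@6: w1:8  w2:8  w3:3  w4:3  w5:5  w6:8  w7:0 → peak 8
Job 1@7: w1:8  w2:8  w3:3  w4:3  w5:5  w6:5  w7:3 → peak 8
Best is Job 1@3, peak 8.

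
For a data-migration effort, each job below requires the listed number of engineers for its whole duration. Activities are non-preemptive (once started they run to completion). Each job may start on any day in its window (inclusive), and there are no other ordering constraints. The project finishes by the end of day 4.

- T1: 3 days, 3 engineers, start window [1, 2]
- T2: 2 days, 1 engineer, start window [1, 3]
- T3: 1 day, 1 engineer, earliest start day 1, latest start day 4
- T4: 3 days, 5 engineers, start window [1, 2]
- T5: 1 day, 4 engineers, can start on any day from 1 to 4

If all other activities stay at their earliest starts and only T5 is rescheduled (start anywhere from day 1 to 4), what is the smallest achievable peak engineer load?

10

T5@1: d1:14  d2:9  d3:8  d4:0 → peak 14
T5@2: d1:10  d2:13  d3:8  d4:0 → peak 13
T5@3: d1:10  d2:9  d3:12  d4:0 → peak 12
T5@4: d1:10  d2:9  d3:8  d4:4 → peak 10
Best is T5@4, peak 10.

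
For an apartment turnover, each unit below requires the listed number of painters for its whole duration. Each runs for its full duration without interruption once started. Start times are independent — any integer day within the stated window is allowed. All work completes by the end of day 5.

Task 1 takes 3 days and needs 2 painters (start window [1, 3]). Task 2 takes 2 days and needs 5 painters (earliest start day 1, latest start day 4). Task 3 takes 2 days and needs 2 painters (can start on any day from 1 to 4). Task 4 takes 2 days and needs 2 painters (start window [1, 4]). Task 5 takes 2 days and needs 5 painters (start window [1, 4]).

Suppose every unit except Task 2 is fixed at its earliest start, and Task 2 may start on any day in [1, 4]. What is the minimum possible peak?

11

Task 2@1: d1:16  d2:16  d3:2  d4:0  d5:0 → peak 16
Task 2@2: d1:11  d2:16  d3:7  d4:0  d5:0 → peak 16
Task 2@3: d1:11  d2:11  d3:7  d4:5  d5:0 → peak 11
Task 2@4: d1:11  d2:11  d3:2  d4:5  d5:5 → peak 11
Best is Task 2@3, peak 11.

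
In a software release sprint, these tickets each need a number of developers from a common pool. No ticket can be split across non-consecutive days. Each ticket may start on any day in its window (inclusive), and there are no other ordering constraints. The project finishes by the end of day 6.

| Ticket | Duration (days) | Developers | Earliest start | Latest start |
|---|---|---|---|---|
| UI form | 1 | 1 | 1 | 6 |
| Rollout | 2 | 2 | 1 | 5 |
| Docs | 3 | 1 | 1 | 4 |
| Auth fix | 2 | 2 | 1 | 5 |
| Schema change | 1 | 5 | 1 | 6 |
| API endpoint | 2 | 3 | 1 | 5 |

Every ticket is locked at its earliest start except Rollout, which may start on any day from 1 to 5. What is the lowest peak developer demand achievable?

Rollout@1: d1:14  d2:8  d3:1  d4:0  d5:0  d6:0 → peak 14
Rollout@2: d1:12  d2:8  d3:3  d4:0  d5:0  d6:0 → peak 12
Rollout@3: d1:12  d2:6  d3:3  d4:2  d5:0  d6:0 → peak 12
Rollout@4: d1:12  d2:6  d3:1  d4:2  d5:2  d6:0 → peak 12
Rollout@5: d1:12  d2:6  d3:1  d4:0  d5:2  d6:2 → peak 12
Best is Rollout@2, peak 12.

12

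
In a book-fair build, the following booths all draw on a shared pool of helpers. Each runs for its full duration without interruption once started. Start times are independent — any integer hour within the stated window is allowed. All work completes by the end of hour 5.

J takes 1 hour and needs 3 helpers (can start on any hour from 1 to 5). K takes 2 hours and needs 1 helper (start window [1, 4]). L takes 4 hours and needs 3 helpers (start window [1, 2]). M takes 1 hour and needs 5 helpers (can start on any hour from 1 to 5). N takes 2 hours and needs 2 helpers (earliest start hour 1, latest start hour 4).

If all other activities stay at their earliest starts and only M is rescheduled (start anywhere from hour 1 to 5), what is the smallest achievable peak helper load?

9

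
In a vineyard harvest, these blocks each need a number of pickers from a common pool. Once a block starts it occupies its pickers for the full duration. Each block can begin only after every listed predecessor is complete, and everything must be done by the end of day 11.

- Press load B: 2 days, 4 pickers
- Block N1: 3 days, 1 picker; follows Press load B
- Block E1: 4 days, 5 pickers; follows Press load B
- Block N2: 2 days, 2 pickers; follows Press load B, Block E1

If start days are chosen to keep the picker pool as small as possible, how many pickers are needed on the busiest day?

Early-start (Press load B@1, Block N1@3, Block E1@3, Block N2@7) gives peak 6: d1:4  d2:4  d3:6  d4:6  d5:6  d6:5  d7:2  d8:2  d9:0  d10:0  d11:0.
Shift Block E1→6, Block N2→10.
Schedule Press load B@1, Block N1@3, Block E1@6, Block N2@10: d1:4  d2:4  d3:1  d4:1  d5:1  d6:5  d7:5  d8:5  d9:5  d10:2  d11:2 — peak 5.

5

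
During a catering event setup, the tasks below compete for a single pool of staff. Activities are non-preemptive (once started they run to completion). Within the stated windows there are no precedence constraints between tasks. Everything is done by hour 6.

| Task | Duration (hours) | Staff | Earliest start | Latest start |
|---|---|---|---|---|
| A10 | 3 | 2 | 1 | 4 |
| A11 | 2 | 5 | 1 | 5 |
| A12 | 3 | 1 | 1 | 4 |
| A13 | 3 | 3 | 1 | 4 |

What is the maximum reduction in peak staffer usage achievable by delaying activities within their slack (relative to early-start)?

5

Early-start peak: h1:11  h2:11  h3:6  h4:0  h5:0  h6:0 ⇒ 11.
Leveled (A10@1, A11@4, A12@1, A13@1): h1:6  h2:6  h3:6  h4:5  h5:5  h6:0 ⇒ 6.
Reduction 11 − 6 = 5.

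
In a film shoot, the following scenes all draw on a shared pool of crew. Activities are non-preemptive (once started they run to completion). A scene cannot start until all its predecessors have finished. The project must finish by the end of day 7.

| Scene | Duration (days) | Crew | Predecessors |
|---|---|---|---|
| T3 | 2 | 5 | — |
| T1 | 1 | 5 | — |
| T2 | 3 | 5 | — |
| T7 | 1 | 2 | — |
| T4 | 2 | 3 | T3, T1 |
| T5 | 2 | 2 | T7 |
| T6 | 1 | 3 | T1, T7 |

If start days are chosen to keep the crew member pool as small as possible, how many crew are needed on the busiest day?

8

Early-start (T3@1, T1@1, T2@1, T7@1, T4@3, T5@2, T6@2) gives peak 17: d1:17  d2:15  d3:10  d4:3  d5:0  d6:0  d7:0.
Shift T1→3, T2→4, T4→4, T6→6.
Schedule T3@1, T1@3, T2@4, T7@1, T4@4, T5@2, T6@6: d1:7  d2:7  d3:7  d4:8  d5:8  d6:8  d7:0 — peak 8.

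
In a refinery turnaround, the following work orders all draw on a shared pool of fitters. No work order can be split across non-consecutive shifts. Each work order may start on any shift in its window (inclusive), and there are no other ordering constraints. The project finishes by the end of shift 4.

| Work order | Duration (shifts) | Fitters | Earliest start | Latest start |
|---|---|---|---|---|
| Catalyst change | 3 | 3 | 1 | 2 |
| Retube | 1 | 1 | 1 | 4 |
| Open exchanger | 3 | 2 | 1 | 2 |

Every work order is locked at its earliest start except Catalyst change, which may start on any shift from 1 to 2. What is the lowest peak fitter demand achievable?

5

Catalyst change@1: s1:6  s2:5  s3:5  s4:0 → peak 6
Catalyst change@2: s1:3  s2:5  s3:5  s4:3 → peak 5
Best is Catalyst change@2, peak 5.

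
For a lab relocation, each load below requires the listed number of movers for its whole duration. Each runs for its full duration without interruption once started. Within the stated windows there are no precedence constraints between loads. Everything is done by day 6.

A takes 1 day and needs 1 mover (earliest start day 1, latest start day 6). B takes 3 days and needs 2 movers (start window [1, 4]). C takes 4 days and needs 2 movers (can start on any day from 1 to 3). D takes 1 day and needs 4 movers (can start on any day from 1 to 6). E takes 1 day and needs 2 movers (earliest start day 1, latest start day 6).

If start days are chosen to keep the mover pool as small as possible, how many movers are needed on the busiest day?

4

Early-start (A@1, B@1, C@1, D@1, E@1) gives peak 11: d1:11  d2:4  d3:4  d4:2  d5:0  d6:0.
Shift C→2, D→6, E→4.
Schedule A@1, B@1, C@2, D@6, E@4: d1:3  d2:4  d3:4  d4:4  d5:2  d6:4 — peak 4.
Total mover-days = 21 over 6 days ⇒ peak ≥ ⌈21/6⌉ = 4, so 4 is optimal.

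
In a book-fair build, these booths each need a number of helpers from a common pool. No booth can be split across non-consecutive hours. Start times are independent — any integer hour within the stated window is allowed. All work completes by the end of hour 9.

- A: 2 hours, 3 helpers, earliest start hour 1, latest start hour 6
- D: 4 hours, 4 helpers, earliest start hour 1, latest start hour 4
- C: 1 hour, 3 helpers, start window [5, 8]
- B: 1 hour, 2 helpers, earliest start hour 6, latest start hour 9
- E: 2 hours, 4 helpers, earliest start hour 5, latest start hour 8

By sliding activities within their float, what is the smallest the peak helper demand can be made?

Early-start (A@1, D@1, C@5, B@6, E@5) gives peak 7: h1:7  h2:7  h3:4  h4:4  h5:7  h6:6  h7:0  h8:0  h9:0.
Shift D→3, C→7, B→7, E→8.
Schedule A@1, D@3, C@7, B@7, E@8: h1:3  h2:3  h3:4  h4:4  h5:4  h6:4  h7:5  h8:4  h9:4 — peak 5.

5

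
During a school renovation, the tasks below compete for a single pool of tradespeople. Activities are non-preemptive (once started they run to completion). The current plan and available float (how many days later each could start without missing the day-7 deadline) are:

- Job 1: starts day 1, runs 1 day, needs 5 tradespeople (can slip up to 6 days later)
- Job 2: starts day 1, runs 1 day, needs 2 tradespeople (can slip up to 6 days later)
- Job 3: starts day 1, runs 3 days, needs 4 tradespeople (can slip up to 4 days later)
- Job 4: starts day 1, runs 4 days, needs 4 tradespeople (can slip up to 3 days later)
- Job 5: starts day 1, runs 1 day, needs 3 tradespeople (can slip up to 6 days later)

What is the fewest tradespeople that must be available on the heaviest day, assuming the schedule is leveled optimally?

Early-start (Job 1@1, Job 2@1, Job 3@1, Job 4@1, Job 5@1) gives peak 18: d1:18  d2:8  d3:8  d4:4  d5:0  d6:0  d7:0.
Shift Job 3→2, Job 4→2, Job 5→5.
Schedule Job 1@1, Job 2@1, Job 3@2, Job 4@2, Job 5@5: d1:7  d2:8  d3:8  d4:8  d5:7  d6:0  d7:0 — peak 8.

8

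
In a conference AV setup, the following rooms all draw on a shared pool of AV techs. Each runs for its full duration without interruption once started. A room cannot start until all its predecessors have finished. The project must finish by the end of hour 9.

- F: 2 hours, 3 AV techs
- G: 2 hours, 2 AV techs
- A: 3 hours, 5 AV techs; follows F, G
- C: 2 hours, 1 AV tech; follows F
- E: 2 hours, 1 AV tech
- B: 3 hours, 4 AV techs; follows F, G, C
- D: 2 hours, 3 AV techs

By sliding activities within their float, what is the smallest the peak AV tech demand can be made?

7

Early-start (F@1, G@1, A@3, C@3, E@1, B@5, D@1) gives peak 9: h1:9  h2:9  h3:6  h4:6  h5:9  h6:4  h7:4  h8:0  h9:0.
Shift B→6, D→6.
Schedule F@1, G@1, A@3, C@3, E@1, B@6, D@6: h1:6  h2:6  h3:6  h4:6  h5:5  h6:7  h7:7  h8:4  h9:0 — peak 7.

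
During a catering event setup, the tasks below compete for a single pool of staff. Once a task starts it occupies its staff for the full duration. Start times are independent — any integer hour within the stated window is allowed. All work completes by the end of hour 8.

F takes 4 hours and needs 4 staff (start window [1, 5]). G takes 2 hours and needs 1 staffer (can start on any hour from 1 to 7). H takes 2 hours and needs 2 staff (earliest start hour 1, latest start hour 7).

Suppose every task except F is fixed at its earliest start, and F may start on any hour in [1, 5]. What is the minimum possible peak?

F@1: h1:7  h2:7  h3:4  h4:4  h5:0  h6:0  h7:0  h8:0 → peak 7
F@2: h1:3  h2:7  h3:4  h4:4  h5:4  h6:0  h7:0  h8:0 → peak 7
F@3: h1:3  h2:3  h3:4  h4:4  h5:4  h6:4  h7:0  h8:0 → peak 4
F@4: h1:3  h2:3  h3:0  h4:4  h5:4  h6:4  h7:4  h8:0 → peak 4
F@5: h1:3  h2:3  h3:0  h4:0  h5:4  h6:4  h7:4  h8:4 → peak 4
Best is F@3, peak 4.

4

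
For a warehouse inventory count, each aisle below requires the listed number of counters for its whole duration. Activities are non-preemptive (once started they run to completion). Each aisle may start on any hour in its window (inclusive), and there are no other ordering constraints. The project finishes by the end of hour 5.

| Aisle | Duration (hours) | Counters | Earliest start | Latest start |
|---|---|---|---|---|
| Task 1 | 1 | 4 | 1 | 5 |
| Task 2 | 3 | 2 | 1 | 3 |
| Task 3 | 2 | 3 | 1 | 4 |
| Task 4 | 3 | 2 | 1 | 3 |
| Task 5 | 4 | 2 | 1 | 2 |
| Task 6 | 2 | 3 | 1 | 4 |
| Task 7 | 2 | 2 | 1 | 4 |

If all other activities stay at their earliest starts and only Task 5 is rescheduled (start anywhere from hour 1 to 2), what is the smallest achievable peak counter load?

Task 5@1: h1:18  h2:14  h3:6  h4:2  h5:0 → peak 18
Task 5@2: h1:16  h2:14  h3:6  h4:2  h5:2 → peak 16
Best is Task 5@2, peak 16.

16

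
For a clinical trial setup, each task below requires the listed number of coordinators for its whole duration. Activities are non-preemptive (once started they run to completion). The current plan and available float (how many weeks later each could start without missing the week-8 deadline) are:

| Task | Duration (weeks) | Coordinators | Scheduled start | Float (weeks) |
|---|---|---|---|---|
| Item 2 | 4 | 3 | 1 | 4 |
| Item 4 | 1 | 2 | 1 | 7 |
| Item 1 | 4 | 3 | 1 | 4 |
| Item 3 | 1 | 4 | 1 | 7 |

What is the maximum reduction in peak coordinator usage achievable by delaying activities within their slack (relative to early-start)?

6

Early-start peak: w1:12  w2:6  w3:6  w4:6  w5:0  w6:0  w7:0  w8:0 ⇒ 12.
Leveled (Item 2@1, Item 4@1, Item 1@2, Item 3@6): w1:5  w2:6  w3:6  w4:6  w5:3  w6:4  w7:0  w8:0 ⇒ 6.
Reduction 12 − 6 = 6.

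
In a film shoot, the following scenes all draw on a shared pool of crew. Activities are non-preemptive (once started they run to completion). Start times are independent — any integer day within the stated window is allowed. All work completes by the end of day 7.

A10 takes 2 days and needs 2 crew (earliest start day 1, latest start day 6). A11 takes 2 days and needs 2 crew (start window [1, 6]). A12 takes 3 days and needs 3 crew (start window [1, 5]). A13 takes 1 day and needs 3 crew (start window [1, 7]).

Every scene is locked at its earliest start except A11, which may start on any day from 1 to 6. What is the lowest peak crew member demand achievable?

A11@1: d1:10  d2:7  d3:3  d4:0  d5:0  d6:0  d7:0 → peak 10
A11@2: d1:8  d2:7  d3:5  d4:0  d5:0  d6:0  d7:0 → peak 8
A11@3: d1:8  d2:5  d3:5  d4:2  d5:0  d6:0  d7:0 → peak 8
A11@4: d1:8  d2:5  d3:3  d4:2  d5:2  d6:0  d7:0 → peak 8
A11@5: d1:8  d2:5  d3:3  d4:0  d5:2  d6:2  d7:0 → peak 8
A11@6: d1:8  d2:5  d3:3  d4:0  d5:0  d6:2  d7:2 → peak 8
Best is A11@2, peak 8.

8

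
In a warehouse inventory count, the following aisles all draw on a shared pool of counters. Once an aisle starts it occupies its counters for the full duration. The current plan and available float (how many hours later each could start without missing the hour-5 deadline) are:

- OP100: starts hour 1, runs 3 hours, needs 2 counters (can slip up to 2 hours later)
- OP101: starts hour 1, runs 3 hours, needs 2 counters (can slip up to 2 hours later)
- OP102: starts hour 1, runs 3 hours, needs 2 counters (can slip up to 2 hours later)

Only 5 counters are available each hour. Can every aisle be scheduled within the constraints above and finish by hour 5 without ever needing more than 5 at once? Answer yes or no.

The minimum achievable peak is 6; 5 < 6, so no feasible schedule stays within the cap.

no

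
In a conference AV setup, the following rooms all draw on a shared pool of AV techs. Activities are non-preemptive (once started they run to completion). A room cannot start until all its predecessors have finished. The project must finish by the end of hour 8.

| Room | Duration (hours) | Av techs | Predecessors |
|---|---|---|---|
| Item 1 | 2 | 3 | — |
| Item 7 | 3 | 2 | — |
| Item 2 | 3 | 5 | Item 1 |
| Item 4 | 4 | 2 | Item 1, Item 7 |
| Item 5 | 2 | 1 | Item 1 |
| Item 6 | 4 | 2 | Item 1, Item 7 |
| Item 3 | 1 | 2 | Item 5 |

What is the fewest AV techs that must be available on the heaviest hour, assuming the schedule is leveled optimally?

9

Early-start (Item 1@1, Item 7@1, Item 2@3, Item 4@4, Item 5@3, Item 6@4, Item 3@5) gives peak 11: h1:5  h2:5  h3:8  h4:10  h5:11  h6:4  h7:4  h8:0.
Shift Item 6→5, Item 3→6.
Schedule Item 1@1, Item 7@1, Item 2@3, Item 4@4, Item 5@3, Item 6@5, Item 3@6: h1:5  h2:5  h3:8  h4:8  h5:9  h6:6  h7:4  h8:2 — peak 9.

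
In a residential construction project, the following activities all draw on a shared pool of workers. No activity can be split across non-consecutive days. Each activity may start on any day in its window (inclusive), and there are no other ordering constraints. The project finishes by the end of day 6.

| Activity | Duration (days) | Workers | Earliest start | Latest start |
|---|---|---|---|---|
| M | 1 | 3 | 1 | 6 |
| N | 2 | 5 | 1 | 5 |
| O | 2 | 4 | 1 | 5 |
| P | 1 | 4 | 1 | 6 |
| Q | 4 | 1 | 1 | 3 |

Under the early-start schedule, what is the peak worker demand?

Early-start schedule: M@1, N@1, O@1, P@1, Q@1.
Load per day: day 1: 17, day 2: 10, day 3: 1, day 4: 1, day 5: 0, day 6: 0.
Peak is 17.

17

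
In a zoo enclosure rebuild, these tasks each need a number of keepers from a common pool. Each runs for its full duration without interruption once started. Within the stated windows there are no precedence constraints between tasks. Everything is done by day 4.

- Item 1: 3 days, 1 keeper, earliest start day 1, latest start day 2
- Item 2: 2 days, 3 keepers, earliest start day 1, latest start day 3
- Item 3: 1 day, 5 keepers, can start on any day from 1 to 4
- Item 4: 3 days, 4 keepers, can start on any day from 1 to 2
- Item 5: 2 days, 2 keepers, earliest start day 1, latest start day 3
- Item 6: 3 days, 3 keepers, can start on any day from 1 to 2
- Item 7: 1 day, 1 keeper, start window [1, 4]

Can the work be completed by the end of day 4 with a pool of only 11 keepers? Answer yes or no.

yes

Schedule Item 1@1, Item 2@1, Item 3@1, Item 4@2, Item 5@3, Item 6@2, Item 7@1: d1:10  d2:11  d3:10  d4:9 — peak 11 ≤ 11.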